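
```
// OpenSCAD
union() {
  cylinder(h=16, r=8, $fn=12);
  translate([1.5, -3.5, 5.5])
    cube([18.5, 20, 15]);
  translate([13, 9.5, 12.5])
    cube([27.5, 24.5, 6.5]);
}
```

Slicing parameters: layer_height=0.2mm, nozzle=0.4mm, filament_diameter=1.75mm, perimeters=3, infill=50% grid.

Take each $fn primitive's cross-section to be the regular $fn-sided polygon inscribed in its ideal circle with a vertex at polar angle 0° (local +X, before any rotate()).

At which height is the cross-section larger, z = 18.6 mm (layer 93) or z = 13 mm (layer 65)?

Layer 93 (z = 18.6): the cylinder does not reach this height (z outside [0, 16]); the 18.5×20 cube at (1.5, -3.5) contributes its full rectangle (area 370.00 mm²); the cube at (13, 9.5) (footprint 27.5×24.5) is included at this height (area 673.75 mm²); Taking the union: the regions partially overlap — summed areas 1043.75 mm² minus the doubly-counted overlap 49.00 mm² gives 994.75 mm² — area = 994.75 mm². So its area = 994.75 mm². Layer 65 (z = 13): the r=8 cylinder contributes a regular 12-gon of circumradius 8 (area = (12/2)·8.000²·sin(360°/12) = 192.00 mm²); the 18.5×20 cube at (1.5, -3.5) contributes its full rectangle (area 370.00 mm²); the cube at (13, 9.5) is present — its section is the full 27.5×24.5 rectangle (area 673.75 mm²); Combining (union): the regions partially overlap — summed areas 1235.75 mm² minus the doubly-counted overlap 106.41 mm² gives 1129.34 mm² — area = 1129.34 mm². So its area = 1129.34 mm². Layer 65 is larger (1129.34 vs 994.75 mm²).

layer 65 (z = 13 mm)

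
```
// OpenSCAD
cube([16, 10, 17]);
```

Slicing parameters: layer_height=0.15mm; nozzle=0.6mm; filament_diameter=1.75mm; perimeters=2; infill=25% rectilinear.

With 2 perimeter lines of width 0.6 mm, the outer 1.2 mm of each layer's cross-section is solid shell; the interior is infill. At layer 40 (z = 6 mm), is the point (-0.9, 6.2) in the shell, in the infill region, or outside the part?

At z = 6 mm: the cube (footprint 16×10) is included at this height. Overall, the cross-section is a single solid region. The nearest boundary edge runs (0.00, 10.00)→(0.00, 0.00); distance from the point to it = 0.90 mm. The point is not inside any of the regions above, so it lies outside the cross-section (0.90 mm from the nearest boundary).

outside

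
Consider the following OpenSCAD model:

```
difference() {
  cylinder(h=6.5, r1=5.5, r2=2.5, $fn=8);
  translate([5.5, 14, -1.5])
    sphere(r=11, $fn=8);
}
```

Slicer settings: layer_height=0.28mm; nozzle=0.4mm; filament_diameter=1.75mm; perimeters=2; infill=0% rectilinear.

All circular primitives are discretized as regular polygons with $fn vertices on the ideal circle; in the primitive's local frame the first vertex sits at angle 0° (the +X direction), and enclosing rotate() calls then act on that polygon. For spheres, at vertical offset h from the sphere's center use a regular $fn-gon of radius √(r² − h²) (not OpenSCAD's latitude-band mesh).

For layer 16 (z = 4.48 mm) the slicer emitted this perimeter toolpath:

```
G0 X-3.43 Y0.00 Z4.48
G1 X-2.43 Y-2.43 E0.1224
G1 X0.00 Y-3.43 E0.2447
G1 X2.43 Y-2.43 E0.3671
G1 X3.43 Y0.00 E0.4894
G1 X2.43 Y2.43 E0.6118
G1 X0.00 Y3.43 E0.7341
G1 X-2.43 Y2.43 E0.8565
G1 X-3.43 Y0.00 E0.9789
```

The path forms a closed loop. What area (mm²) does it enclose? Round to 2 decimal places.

33.34 mm²

Apply the shoelace formula to the sequence of (X, Y) vertices; enclosed area = 33.34 mm².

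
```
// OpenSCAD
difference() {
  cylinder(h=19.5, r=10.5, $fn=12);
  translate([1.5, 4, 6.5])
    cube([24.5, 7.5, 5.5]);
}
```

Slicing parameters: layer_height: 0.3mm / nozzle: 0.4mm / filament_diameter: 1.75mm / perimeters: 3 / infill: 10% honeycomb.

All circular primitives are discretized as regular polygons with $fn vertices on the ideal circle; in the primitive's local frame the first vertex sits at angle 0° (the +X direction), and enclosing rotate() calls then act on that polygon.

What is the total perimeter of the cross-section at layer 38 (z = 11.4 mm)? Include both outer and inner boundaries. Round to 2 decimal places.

At z = 11.4 mm: the r=10.5 cylinder gives a regular 12-gon of circumradius 10.5 (constant along its height) (perimeter = 2·12·10.500·sin(180°/12) = 65.22 mm); the cube at (1.5, 4) (footprint 24.5×7.5) is included at this height (perimeter 64.00 mm); Taking the first minus the rest: starting from the r=10.5 cylinder, the 24.5×7.5 cube at (1.5, 4) partially overlaps it — only the 33.38 mm² overlap (of its 183.75 mm²) is removed, clipping the outline — boundary = 68.64 mm. Overall, the cross-section is a single solid region. Total boundary length (outer) = 68.64 mm.

68.64 mm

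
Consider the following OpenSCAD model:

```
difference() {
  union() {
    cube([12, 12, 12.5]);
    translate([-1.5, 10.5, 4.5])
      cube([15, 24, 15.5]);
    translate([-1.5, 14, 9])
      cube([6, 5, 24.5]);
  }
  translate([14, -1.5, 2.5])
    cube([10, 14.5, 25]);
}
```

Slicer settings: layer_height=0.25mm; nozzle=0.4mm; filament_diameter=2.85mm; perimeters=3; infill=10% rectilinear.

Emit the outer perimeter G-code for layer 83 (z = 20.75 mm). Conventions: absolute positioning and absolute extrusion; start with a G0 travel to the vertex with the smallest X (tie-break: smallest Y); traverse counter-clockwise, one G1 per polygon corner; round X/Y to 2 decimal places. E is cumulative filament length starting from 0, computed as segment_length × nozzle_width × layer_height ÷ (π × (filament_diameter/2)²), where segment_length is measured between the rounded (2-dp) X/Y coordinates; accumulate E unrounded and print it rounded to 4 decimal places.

G0 X-1.50 Y14.00 Z20.75
G1 X4.50 Y14.00 E0.0941
G1 X4.50 Y19.00 E0.1724
G1 X-1.50 Y19.00 E0.2665
G1 X-1.50 Y14.00 E0.3449

At z = 20.75 mm: the cube does not reach this height (z outside [0, 12.5]); the cube at (-1.5, 10.5) does not reach this height (z outside [4.5, 20]); the cube at (-1.5, 14) (footprint 6×5) is included at this height; Combining (union): only the 6×5 cube at (-1.5, 14) is present, so the union is just that shape — 1 connected region; the 10×14.5 cube at (14, -1.5) contributes its full rectangle; Taking the first minus the rest: starting from that combined region, the 10×14.5 cube at (14, -1.5) misses the remaining region (no effect) — 1 connected region. The outline is a single polygon with 4 vertices. Extrusion per mm of travel: 0.4 × 0.25 / (π × 1.425²) = 0.015675. Accumulating E over each segment gives final E = 0.3449.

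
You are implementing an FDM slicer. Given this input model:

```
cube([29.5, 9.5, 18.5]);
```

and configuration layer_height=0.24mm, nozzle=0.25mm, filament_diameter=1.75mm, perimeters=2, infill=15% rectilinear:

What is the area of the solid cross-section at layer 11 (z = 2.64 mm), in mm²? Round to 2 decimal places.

280.25 mm²

At z = 2.64 mm: the 29.5×9.5 cube contributes its full rectangle (area 280.25 mm²). Overall, the cross-section is a single solid region. Net area = 280.25 mm².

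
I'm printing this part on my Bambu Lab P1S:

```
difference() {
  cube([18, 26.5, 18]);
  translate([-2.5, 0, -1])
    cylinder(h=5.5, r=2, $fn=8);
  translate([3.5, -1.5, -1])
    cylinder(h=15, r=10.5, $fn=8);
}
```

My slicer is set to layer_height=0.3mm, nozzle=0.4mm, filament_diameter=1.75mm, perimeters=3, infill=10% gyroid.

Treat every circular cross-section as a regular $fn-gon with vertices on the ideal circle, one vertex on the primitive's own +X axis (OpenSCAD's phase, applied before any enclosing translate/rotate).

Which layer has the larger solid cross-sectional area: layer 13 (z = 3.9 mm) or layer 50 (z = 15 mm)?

Layer 13 (z = 3.9): the cube (footprint 18×26.5) is included at this height (area 477.00 mm²); the cylinder at (-2.5, 0): section is a regular 8-gon, circumradius r=2 (area = (8/2)·2.000²·sin(360°/8) = 11.31 mm²); the r=10.5 cylinder at (3.5, -1.5) contributes a regular 8-gon of circumradius 10.5 (area = (8/2)·10.500²·sin(360°/8) = 311.83 mm²); After the difference (first − rest): starting from the 18×26.5 cube (477.00 mm²), the r=2 cylinder at (-2.5, 0) misses the remaining region (no effect); the r=10.5 cylinder at (3.5, -1.5) partially overlaps it — only the 91.64 mm² overlap (of its 311.83 mm²) is removed, clipping the outline — area = 385.36 mm². So its area = 385.36 mm². Layer 50 (z = 15): the cube (footprint 18×26.5) is included at this height (area 477.00 mm²); the cylinder at (-2.5, 0) does not reach this height (z outside [-1, 4.5]); the cylinder at (3.5, -1.5) is absent (z outside [-1, 14]); Taking the first minus the rest: none of the subtracted shapes is present at this height, so the 18×26.5 cube is unchanged — area = 477.00 mm². So its area = 477.00 mm². Layer 50 is larger (477.00 vs 385.36 mm²).

layer 50 (z = 15 mm)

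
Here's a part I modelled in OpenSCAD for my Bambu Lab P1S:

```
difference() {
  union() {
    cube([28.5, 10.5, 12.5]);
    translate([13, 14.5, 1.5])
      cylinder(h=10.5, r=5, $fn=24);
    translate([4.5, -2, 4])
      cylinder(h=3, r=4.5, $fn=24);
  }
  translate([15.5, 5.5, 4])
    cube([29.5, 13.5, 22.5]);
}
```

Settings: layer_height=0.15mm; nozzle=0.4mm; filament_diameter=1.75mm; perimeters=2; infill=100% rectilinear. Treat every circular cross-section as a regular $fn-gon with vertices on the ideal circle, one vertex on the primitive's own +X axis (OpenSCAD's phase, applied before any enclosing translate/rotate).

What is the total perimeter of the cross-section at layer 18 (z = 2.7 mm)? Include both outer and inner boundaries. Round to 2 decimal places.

At z = 2.7 mm: the 28.5×10.5 cube contributes its full rectangle (perimeter 78.00 mm); the r=5 cylinder at (13, 14.5) gives a regular 24-gon of circumradius 5 (constant along its height) (perimeter = 2·24·5.000·sin(180°/24) = 31.33 mm); the cylinder at (4.5, -2) is not intersected at this z (z outside [4, 7]); Taking the union: the regions partially overlap (shared area 3.91 mm²), so the edge portions inside another operand are dropped and the merged outline is re-measured after clipping — boundary = 97.16 mm; the cube at (15.5, 5.5) is absent (z outside [4, 26.5]); Taking the first minus the rest: none of the subtracted shapes is present at this height, so the result so far is unchanged — boundary = 97.16 mm. Overall, the cross-section is a single solid region. Total boundary length (outer) = 97.16 mm.

97.16 mm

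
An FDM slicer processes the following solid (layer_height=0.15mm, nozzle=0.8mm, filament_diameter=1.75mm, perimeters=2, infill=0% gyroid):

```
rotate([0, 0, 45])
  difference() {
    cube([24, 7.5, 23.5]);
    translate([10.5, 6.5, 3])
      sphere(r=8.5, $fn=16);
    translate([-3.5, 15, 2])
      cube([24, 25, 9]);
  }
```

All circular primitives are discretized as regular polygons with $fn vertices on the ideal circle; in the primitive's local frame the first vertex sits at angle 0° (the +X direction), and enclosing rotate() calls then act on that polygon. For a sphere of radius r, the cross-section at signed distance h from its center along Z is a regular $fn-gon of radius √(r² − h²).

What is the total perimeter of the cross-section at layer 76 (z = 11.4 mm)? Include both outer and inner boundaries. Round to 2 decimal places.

At z = 11.4 mm: the cube is present — its section is the full 24×7.5 rectangle (perimeter 63.00 mm); the sphere at (10.5, 6.5): section is a regular 16-gon, circumradius = √(r²−h²) = √(8.5²−8.4²) = 1.300 (perimeter = 2·16·1.300·sin(180°/16) = 8.12 mm); the cube at (-3.5, 15) is not intersected at this z (z outside [2, 11]); Taking the first minus the rest: starting from the 24×7.5 cube, the r=8.5 sphere at (10.5, 6.5) partially overlaps it — only the 4.86 mm² overlap (of its 5.17 mm²) is removed, clipping the outline — boundary = 67.78 mm; (whole slice rotated 45° about Z — lengths, areas and connectivity unchanged). Overall, the cross-section is a single solid region. Total boundary length (outer) = 67.78 mm.

67.78 mm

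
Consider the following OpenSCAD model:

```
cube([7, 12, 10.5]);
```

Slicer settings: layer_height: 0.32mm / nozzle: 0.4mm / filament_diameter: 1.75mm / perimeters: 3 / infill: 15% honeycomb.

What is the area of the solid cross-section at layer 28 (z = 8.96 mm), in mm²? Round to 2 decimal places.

At z = 8.96 mm: the 7×12 cube contributes its full rectangle (area 84.00 mm²). Overall, the cross-section is a single solid region. Net area = 84.00 mm².

84.00 mm²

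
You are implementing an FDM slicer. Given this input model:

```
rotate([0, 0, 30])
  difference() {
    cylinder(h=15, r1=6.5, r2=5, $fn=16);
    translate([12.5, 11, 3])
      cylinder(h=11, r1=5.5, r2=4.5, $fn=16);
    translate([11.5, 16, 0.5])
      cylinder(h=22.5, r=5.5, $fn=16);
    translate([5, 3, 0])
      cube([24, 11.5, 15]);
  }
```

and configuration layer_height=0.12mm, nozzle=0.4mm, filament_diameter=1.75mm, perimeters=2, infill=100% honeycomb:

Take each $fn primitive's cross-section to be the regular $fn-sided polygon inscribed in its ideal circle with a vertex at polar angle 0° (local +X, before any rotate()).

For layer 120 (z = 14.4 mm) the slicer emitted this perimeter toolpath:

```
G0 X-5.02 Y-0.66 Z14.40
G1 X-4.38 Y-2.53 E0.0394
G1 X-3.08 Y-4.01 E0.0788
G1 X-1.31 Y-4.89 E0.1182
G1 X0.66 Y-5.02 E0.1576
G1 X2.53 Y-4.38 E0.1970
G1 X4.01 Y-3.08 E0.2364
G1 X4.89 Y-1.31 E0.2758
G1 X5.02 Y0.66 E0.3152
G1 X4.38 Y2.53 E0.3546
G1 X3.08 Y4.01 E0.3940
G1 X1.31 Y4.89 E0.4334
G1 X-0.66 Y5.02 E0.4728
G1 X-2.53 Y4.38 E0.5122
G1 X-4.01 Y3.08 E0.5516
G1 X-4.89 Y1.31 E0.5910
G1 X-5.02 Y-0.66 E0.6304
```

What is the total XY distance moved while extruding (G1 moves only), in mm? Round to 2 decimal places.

31.59 mm

Sum the Euclidean lengths of each G1 segment: total = 31.59 mm.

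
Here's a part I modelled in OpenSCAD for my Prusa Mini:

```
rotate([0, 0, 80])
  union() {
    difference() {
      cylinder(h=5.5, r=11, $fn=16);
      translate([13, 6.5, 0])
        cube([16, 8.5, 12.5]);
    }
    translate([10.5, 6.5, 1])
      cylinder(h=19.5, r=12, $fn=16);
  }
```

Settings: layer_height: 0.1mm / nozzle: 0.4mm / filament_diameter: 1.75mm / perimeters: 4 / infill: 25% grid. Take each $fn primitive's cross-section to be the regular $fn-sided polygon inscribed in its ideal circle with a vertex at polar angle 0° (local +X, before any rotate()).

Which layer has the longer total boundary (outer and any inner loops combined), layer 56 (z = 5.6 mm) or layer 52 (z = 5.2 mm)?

layer 52 (z = 5.2 mm)

Layer 56 (z = 5.6): the cylinder is not intersected at this z (z outside [0, 5.5]); the cube at (13, 6.5) (footprint 16×8.5) is included at this height (perimeter 49.00 mm); Subtracting the remaining from the first: the first operand is absent here, so nothing remains; the cylinder at (10.5, 6.5): section is a regular 16-gon, circumradius r=12 (perimeter = 2·16·12.000·sin(180°/16) = 74.91 mm); Taking the union: only the r=12 cylinder at (10.5, 6.5) is present, so the union is just that shape — boundary = 74.91 mm; (whole slice rotated 80° about Z — lengths, areas and connectivity unchanged). So its perimeter = 74.91 mm. Layer 52 (z = 5.2): the r=11 cylinder gives a regular 16-gon of circumradius 11 (constant along its height) (perimeter = 2·16·11.000·sin(180°/16) = 68.67 mm); the cube at (13, 6.5) is present — its section is the full 16×8.5 rectangle (perimeter 49.00 mm); Subtracting the remaining from the first: starting from the r=11 cylinder, the 16×8.5 cube at (13, 6.5) misses the remaining region (no effect) — boundary = 68.67 mm; the r=12 cylinder at (10.5, 6.5) contributes a regular 16-gon of circumradius 12 (perimeter = 2·16·12.000·sin(180°/16) = 74.91 mm); Merging all regions: the regions partially overlap (shared area 138.75 mm²), so the edge portions inside another operand are dropped and the merged outline is re-measured after clipping — boundary = 98.08 mm; (whole slice rotated 80° about Z — lengths, areas and connectivity unchanged). So its perimeter = 98.08 mm. Layer 52 is larger (98.08 vs 74.91 mm).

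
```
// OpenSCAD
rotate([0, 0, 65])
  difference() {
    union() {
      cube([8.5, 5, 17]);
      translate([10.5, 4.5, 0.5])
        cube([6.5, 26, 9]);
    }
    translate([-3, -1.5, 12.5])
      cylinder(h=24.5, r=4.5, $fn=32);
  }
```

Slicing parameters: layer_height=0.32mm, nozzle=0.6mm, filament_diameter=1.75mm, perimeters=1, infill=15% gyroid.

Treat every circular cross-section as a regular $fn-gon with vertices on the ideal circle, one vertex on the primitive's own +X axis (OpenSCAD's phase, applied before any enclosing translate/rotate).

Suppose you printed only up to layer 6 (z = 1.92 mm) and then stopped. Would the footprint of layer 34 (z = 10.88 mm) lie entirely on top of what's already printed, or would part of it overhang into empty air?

entirely on top

Compare the two slices. At z = 1.92: the 8.5×5 cube contributes its full rectangle (area 42.50 mm²); the cube at (10.5, 4.5) is present — its section is the full 6.5×26 rectangle (area 169.00 mm²); Merging all regions: the 2 present regions are separate (no shared area or edge), so areas and boundary lengths simply add and each stays a separate island — area = 211.50 mm²; the cylinder at (-3, -1.5) is absent (z outside [12.5, 37]); After the difference (first − rest): none of the subtracted shapes is present at this height, so that combined region is unchanged — area = 211.50 mm²; (rotated 65° about Z; rotation is an isometry so areas/perimeters/island counts are preserved). At z = 10.88: the cube (footprint 8.5×5) is included at this height (area 42.50 mm²); the cube at (10.5, 4.5) is absent (z outside [0.5, 9.5]); Combining (union): only the 8.5×5 cube is present, so the union is just that shape — area = 42.50 mm²; the cylinder at (-3, -1.5) is absent (z outside [12.5, 37]); Subtracting the remaining from the first: none of the subtracted shapes is present at this height, so the result so far is unchanged — area = 42.50 mm²; (rotated 65° about Z; rotation is an isometry so areas/perimeters/island counts are preserved). Checking containment: the cross-section at z = 10.88 is a subset of the cross-section at z = 1.92.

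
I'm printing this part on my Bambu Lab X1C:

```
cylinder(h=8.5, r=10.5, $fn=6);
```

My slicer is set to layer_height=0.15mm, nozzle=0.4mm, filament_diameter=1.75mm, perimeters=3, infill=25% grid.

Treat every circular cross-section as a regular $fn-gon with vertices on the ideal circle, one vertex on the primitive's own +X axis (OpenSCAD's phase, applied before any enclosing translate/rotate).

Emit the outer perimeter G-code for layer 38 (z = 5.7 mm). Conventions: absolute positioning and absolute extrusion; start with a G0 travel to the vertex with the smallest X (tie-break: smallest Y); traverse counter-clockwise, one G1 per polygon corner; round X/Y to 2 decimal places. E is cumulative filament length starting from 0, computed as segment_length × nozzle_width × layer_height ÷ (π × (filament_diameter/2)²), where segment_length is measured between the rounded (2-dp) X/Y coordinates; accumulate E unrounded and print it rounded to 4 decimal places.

G0 X-10.50 Y0.00 Z5.70
G1 X-5.25 Y-9.09 E0.2619
G1 X5.25 Y-9.09 E0.5238
G1 X10.50 Y0.00 E0.7856
G1 X5.25 Y9.09 E1.0475
G1 X-5.25 Y9.09 E1.3094
G1 X-10.50 Y0.00 E1.5713

At z = 5.7 mm: the r=10.5 cylinder contributes a regular 6-gon of circumradius 10.5. The outline is a single polygon with 6 vertices. Extrusion per mm of travel: 0.4 × 0.15 / (π × 0.875²) = 0.024945. Accumulating E over each segment gives final E = 1.5713.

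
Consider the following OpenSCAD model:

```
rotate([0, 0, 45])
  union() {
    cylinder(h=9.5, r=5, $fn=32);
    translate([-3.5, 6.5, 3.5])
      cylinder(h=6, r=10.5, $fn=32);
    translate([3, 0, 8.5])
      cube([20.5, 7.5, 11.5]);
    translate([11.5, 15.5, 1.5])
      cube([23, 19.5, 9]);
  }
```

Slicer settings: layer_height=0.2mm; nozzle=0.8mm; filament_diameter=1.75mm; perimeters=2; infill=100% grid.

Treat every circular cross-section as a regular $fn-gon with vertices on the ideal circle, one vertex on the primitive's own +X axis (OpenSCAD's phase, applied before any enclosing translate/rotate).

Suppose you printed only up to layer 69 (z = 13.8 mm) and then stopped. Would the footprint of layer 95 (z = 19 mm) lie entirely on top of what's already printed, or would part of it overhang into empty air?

entirely on top

Compare the two slices. At z = 13.8: the cylinder is absent (z outside [0, 9.5]); the cylinder at (-3.5, 6.5) does not reach this height (z outside [3.5, 9.5]); the cube at (3, 0) is present — its section is the full 20.5×7.5 rectangle (area 153.75 mm²); the cube at (11.5, 15.5) does not reach this height (z outside [1.5, 10.5]); Taking the union: only the 20.5×7.5 cube at (3, 0) is present, so the union is just that shape — area = 153.75 mm²; (rotated 45° about Z; rotation is an isometry so areas/perimeters/island counts are preserved). At z = 19: the cylinder is absent (z outside [0, 9.5]); the cylinder at (-3.5, 6.5) is absent (z outside [3.5, 9.5]); the cube at (3, 0) (footprint 20.5×7.5) is included at this height (area 153.75 mm²); the cube at (11.5, 15.5) does not reach this height (z outside [1.5, 10.5]); Combining (union): only the 20.5×7.5 cube at (3, 0) is present, so the union is just that shape — area = 153.75 mm²; (whole slice rotated 45° about Z — lengths, areas and connectivity unchanged). Checking containment: the cross-section at z = 19 is a subset of the cross-section at z = 13.8.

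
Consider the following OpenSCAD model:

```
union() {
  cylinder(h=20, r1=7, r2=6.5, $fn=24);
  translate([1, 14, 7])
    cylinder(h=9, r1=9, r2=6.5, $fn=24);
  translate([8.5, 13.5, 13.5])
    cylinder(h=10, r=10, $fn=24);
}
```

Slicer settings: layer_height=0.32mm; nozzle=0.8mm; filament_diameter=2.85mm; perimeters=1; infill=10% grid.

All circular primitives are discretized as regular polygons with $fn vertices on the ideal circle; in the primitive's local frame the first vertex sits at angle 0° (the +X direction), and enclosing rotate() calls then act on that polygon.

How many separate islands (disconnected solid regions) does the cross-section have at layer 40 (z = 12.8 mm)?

At z = 12.8 mm: the cone (r1=7→r2=6.5) has section circumradius 6.680 here — a regular 24-gon; the cone at (1, 14) contributes a regular 24-gon of circumradius 7.389 (interpolated between r1=9 and r2=6.5 at t=0.644); the cylinder at (8.5, 13.5) is absent (z outside [13.5, 23.5]); Taking the union: the 2 present regions are separate (no shared area or edge), so areas and boundary lengths simply add and each stays a separate island — 2 connected regions. Overall, the cross-section has 2 separate islands. Island count = 2.

2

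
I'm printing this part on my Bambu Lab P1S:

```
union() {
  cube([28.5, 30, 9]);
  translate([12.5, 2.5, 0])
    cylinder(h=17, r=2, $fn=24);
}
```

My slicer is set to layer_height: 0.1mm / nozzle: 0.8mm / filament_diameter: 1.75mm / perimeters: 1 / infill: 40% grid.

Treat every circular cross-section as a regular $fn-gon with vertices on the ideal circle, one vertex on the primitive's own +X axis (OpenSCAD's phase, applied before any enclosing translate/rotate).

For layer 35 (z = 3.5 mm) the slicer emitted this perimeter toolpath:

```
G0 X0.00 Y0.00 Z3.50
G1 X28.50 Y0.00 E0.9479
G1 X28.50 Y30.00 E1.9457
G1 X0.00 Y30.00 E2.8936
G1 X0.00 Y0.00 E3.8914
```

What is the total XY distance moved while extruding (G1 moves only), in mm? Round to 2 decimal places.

Sum the Euclidean lengths of each G1 segment: total = 117.00 mm.

117.00 mm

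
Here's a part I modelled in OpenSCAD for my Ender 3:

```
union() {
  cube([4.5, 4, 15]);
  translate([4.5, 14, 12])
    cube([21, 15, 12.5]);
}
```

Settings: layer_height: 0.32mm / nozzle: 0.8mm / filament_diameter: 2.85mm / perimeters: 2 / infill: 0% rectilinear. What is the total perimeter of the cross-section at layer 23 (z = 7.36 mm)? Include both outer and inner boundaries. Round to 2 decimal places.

At z = 7.36 mm: the cube is present — its section is the full 4.5×4 rectangle (perimeter 17.00 mm); the cube at (4.5, 14) does not reach this height (z outside [12, 24.5]); Taking the union: only the 4.5×4 cube is present, so the union is just that shape — boundary = 17.00 mm. Overall, the cross-section is a single solid region. Total boundary length (outer) = 17.00 mm.

17.00 mm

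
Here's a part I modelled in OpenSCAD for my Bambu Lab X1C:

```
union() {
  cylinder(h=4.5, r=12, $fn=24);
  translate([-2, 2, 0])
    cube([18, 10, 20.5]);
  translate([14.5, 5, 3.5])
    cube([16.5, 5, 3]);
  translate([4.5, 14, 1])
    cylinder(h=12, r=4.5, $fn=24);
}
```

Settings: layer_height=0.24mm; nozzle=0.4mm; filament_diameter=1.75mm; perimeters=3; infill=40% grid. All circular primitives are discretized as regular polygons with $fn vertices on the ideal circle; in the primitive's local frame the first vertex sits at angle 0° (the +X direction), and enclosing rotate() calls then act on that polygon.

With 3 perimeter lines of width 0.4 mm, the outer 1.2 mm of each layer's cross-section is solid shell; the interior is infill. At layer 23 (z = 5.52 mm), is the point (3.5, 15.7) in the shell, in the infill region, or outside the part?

At z = 5.52 mm: the cylinder is absent (z outside [0, 4.5]); the 18×10 cube at (-2, 2) contributes its full rectangle; the cube at (14.5, 5) is present — its section is the full 16.5×5 rectangle; the r=4.5 cylinder at (4.5, 14) contributes a regular 24-gon of circumradius 4.5; Combining (union): the regions partially overlap (shared area 21.67 mm²), so overlapping operands fuse into one piece — 1 connected region. Overall, the cross-section is a single solid region. The nearest boundary edge runs (1.32, 17.18)→(2.25, 17.90); distance from the point to it = 2.50 mm. The point is inside the cross-section and 2.50 mm from the nearest boundary — more than the 1.2 mm shell width (3 × 0.4), so it's in the infill interior.

infill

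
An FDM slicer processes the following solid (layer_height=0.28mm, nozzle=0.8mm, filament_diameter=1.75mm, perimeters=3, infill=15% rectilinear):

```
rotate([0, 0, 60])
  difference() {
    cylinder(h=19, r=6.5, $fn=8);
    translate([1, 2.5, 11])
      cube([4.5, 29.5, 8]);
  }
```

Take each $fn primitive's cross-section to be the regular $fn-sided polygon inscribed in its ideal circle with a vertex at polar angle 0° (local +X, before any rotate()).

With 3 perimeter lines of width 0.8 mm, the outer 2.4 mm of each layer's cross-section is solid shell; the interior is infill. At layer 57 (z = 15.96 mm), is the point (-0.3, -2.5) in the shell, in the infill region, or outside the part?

infill

At z = 15.96 mm: the r=6.5 cylinder contributes a regular 8-gon of circumradius 6.5; the cube at (1, 2.5) (footprint 4.5×29.5) is included at this height; After the difference (first − rest): starting from the r=6.5 cylinder, the 4.5×29.5 cube at (1, 2.5) partially overlaps it — only the 11.13 mm² overlap (of its 132.75 mm²) is removed, clipping the outline — 1 connected region; (rotated 60° about Z; rotation is an isometry so areas/perimeters/island counts are preserved). Overall, the cross-section is a single solid region. Undo the 60° rotation: the query point maps to (-2.315, -0.990) in the un-rotated model frame. The nearest boundary edge runs (-4.60, -4.60)→(-6.50, 0.00); distance from the point to it = 3.49 mm. The point is inside the cross-section and 3.49 mm from the nearest boundary — more than the 2.4 mm shell width (3 × 0.8), so it's in the infill interior.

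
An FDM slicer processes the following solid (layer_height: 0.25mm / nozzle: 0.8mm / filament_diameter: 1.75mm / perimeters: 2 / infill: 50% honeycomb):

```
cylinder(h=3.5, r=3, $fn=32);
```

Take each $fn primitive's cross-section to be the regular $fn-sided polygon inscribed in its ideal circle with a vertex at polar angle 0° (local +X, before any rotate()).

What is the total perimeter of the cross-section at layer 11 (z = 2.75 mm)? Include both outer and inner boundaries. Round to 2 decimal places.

At z = 2.75 mm: the r=3 cylinder gives a regular 32-gon of circumradius 3 (constant along its height) (perimeter = 2·32·3.000·sin(180°/32) = 18.82 mm). Overall, the cross-section is a single solid region. Total boundary length (outer) = 18.82 mm.

18.82 mm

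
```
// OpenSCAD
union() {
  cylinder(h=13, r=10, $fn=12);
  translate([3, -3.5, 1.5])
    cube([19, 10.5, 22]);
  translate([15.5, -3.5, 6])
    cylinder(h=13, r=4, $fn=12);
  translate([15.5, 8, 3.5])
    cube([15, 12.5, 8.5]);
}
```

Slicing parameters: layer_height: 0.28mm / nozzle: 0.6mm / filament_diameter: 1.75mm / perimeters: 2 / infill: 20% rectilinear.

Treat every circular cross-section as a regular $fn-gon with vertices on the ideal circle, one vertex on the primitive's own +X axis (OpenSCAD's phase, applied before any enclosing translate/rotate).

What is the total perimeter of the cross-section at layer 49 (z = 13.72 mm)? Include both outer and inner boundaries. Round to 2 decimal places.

63.42 mm

At z = 13.72 mm: the cylinder is absent (z outside [0, 13]); the cube at (3, -3.5) is present — its section is the full 19×10.5 rectangle (perimeter 59.00 mm); the r=4 cylinder at (15.5, -3.5) gives a regular 12-gon of circumradius 4 (constant along its height) (perimeter = 2·12·4.000·sin(180°/12) = 24.85 mm); the cube at (15.5, 8) is not intersected at this z (z outside [3.5, 12]); Combining (union): the regions partially overlap (shared area 24.00 mm²), so the edge portions inside another operand are dropped and the merged outline is re-measured after clipping — boundary = 63.42 mm. Overall, the cross-section is a single solid region. Total boundary length (outer) = 63.42 mm.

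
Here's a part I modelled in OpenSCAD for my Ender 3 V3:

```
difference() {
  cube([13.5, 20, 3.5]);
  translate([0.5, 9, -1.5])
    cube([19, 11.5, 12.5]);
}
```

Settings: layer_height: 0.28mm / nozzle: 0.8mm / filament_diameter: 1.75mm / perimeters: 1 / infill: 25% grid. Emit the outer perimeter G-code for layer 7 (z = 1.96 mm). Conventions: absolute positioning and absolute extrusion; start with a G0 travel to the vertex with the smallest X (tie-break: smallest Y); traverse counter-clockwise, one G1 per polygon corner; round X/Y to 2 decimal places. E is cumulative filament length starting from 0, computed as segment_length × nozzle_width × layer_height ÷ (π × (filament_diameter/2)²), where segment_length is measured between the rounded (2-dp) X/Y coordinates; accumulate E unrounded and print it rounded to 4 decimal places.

G0 X0.00 Y0.00 Z1.96
G1 X13.50 Y0.00 E1.2572
G1 X13.50 Y9.00 E2.0954
G1 X0.50 Y9.00 E3.3061
G1 X0.50 Y20.00 E4.3305
G1 X0.00 Y20.00 E4.3770
G1 X0.00 Y0.00 E6.2396

At z = 1.96 mm: the cube (footprint 13.5×20) is included at this height; the 19×11.5 cube at (0.5, 9) contributes its full rectangle; Subtracting the remaining from the first: starting from the 13.5×20 cube, the 19×11.5 cube at (0.5, 9) partially overlaps it — only the 143.00 mm² overlap (of its 218.50 mm²) is removed, clipping the outline — 1 connected region. The outline is a single polygon with 6 vertices. Extrusion per mm of travel: 0.8 × 0.28 / (π × 0.875²) = 0.093128. Accumulating E over each segment gives final E = 6.2396.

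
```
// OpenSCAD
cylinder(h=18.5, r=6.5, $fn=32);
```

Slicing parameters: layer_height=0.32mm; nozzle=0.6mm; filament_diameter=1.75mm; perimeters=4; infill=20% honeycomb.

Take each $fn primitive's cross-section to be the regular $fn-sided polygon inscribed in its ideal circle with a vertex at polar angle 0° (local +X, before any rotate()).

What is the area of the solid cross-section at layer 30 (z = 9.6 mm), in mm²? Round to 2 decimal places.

At z = 9.6 mm: the r=6.5 cylinder gives a regular 32-gon of circumradius 6.5 (constant along its height) (area = (32/2)·6.500²·sin(360°/32) = 131.88 mm²). Overall, the cross-section is a single solid region. Net area = 131.88 mm².

131.88 mm²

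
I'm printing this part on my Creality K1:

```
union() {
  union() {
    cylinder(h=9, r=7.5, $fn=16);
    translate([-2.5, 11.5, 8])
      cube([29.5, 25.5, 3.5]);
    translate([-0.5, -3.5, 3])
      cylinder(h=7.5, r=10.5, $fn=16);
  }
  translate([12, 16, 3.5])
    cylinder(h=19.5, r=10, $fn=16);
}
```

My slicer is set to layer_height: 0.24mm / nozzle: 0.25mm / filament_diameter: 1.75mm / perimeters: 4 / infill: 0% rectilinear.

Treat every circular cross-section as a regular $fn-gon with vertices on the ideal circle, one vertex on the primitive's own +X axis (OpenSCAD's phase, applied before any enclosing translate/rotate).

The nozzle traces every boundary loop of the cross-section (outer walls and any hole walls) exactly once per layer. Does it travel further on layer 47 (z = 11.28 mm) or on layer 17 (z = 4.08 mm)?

Layer 47 (z = 11.28): the cylinder does not reach this height (z outside [0, 9]); the cube at (-2.5, 11.5) (footprint 29.5×25.5) is included at this height (perimeter 110.00 mm); the cylinder at (-0.5, -3.5) is absent (z outside [3, 10.5]); Taking the union: only the 29.5×25.5 cube at (-2.5, 11.5) is present, so the union is just that shape — boundary = 110.00 mm; the cylinder at (12, 16): section is a regular 16-gon, circumradius r=10 (perimeter = 2·16·10.000·sin(180°/16) = 62.43 mm); Merging all regions: the regions partially overlap (shared area 238.83 mm²), so the edge portions inside another operand are dropped and the merged outline is re-measured after clipping — boundary = 114.21 mm. So its perimeter = 114.21 mm. Layer 17 (z = 4.08): the r=7.5 cylinder contributes a regular 16-gon of circumradius 7.5 (perimeter = 2·16·7.500·sin(180°/16) = 46.82 mm); the cube at (-2.5, 11.5) is not intersected at this z (z outside [8, 11.5]); the cylinder at (-0.5, -3.5): section is a regular 16-gon, circumradius r=10.5 (perimeter = 2·16·10.500·sin(180°/16) = 65.55 mm); Combining (union): the regions partially overlap (shared area 168.25 mm²), so the edge portions inside another operand are dropped and the merged outline is re-measured after clipping — boundary = 66.04 mm; the r=10 cylinder at (12, 16) contributes a regular 16-gon of circumradius 10 (perimeter = 2·16·10.000·sin(180°/16) = 62.43 mm); Taking the union: the 2 present regions are separate (no shared area or edge), so areas and boundary lengths simply add and each stays a separate island — boundary = 128.47 mm. So its perimeter = 128.47 mm. Layer 17 is larger (128.47 vs 114.21 mm).

layer 17 (z = 4.08 mm)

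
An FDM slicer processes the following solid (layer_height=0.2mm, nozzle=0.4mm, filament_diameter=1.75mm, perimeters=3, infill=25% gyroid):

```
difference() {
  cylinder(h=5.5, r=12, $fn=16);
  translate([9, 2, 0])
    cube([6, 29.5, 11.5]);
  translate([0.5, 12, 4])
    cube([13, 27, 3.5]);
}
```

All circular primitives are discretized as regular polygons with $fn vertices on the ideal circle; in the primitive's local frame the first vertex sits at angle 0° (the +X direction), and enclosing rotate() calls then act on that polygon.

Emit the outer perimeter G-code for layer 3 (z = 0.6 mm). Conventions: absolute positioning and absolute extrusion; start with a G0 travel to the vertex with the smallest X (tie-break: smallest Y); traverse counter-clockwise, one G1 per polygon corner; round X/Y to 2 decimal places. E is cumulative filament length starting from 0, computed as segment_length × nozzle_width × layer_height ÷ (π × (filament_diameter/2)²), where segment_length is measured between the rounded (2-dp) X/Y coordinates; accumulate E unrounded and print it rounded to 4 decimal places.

G0 X-12.00 Y0.00 Z0.60
G1 X-11.09 Y-4.59 E0.1556
G1 X-8.49 Y-8.49 E0.3115
G1 X-4.59 Y-11.09 E0.4674
G1 X0.00 Y-12.00 E0.6231
G1 X4.59 Y-11.09 E0.7787
G1 X8.49 Y-8.49 E0.9346
G1 X11.09 Y-4.59 E1.0905
G1 X12.00 Y0.00 E1.2461
G1 X11.60 Y2.00 E1.3140
G1 X9.00 Y2.00 E1.4004
G1 X9.00 Y7.71 E1.5904
G1 X8.49 Y8.49 E1.6214
G1 X4.59 Y11.09 E1.7773
G1 X0.00 Y12.00 E1.9329
G1 X-4.59 Y11.09 E2.0885
G1 X-8.49 Y8.49 E2.2444
G1 X-11.09 Y4.59 E2.4003
G1 X-12.00 Y0.00 E2.5560

At z = 0.6 mm: the cylinder: section is a regular 16-gon, circumradius r=12; the 6×29.5 cube at (9, 2) contributes its full rectangle; the cube at (0.5, 12) does not reach this height (z outside [4, 7.5]); Subtracting the remaining from the first: starting from the r=12 cylinder, the 6×29.5 cube at (9, 2) partially overlaps it — only the 9.33 mm² overlap (of its 177.00 mm²) is removed, clipping the outline — 1 connected region. The outline is a single polygon with 18 vertices. Extrusion per mm of travel: 0.4 × 0.2 / (π × 0.875²) = 0.033260. Accumulating E over each segment gives final E = 2.5560.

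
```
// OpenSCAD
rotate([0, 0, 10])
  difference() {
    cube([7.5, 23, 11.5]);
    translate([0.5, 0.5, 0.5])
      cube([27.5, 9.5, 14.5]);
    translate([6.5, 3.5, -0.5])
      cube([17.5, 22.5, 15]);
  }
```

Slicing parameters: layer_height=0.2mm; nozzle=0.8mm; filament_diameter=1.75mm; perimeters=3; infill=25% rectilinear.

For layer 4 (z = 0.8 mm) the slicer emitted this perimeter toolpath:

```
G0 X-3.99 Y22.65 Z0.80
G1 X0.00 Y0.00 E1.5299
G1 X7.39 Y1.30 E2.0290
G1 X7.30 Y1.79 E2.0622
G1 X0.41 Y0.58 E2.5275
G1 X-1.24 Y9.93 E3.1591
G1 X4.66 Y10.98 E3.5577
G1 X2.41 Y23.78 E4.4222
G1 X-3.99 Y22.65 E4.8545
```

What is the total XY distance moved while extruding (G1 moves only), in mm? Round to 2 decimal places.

Sum the Euclidean lengths of each G1 segment: total = 72.98 mm.

72.98 mm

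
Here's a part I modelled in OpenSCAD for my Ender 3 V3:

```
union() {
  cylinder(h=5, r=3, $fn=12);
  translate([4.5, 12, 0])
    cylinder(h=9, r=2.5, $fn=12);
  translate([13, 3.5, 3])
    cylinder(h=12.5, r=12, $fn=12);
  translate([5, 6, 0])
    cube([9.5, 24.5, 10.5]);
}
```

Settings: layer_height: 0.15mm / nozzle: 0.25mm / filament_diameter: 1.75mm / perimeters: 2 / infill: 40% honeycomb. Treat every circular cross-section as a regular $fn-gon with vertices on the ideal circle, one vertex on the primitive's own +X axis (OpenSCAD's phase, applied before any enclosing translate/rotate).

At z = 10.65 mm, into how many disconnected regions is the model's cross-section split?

1

At z = 10.65 mm: the cylinder is absent (z outside [0, 5]); the cylinder at (4.5, 12) does not reach this height (z outside [0, 9]); the cylinder at (13, 3.5): section is a regular 12-gon, circumradius r=12; the cube at (5, 6) is absent (z outside [0, 10.5]); Combining (union): only the r=12 cylinder at (13, 3.5) is present, so the union is just that shape — 1 connected region. The result has 1 disconnected region.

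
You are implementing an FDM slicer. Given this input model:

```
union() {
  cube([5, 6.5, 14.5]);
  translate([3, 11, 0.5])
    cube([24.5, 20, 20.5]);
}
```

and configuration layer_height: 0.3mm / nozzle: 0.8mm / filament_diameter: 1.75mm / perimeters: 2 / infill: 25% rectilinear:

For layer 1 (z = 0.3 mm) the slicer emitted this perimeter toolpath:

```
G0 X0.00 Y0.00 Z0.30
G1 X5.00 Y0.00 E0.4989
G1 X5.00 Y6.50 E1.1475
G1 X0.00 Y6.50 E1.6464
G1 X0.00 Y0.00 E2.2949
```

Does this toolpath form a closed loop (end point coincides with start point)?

Start point (G0): (0.00, 0.00). End point (last G1): the path returns to the start — closed.

yes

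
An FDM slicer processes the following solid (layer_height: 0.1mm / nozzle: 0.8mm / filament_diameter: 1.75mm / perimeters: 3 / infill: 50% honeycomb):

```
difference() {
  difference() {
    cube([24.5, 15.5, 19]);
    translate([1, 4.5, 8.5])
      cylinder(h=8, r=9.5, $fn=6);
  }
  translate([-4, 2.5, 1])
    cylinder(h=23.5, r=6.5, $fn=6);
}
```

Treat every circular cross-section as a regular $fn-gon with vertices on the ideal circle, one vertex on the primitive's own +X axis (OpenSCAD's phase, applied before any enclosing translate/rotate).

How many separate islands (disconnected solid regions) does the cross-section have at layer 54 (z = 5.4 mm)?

At z = 5.4 mm: the cube (footprint 24.5×15.5) is included at this height; the cylinder at (1, 4.5) is not intersected at this z (z outside [8.5, 16.5]); After the difference (first − rest): none of the subtracted shapes is present at this height, so the 24.5×15.5 cube is unchanged — 1 connected region; the r=6.5 cylinder at (-4, 2.5) contributes a regular 6-gon of circumradius 6.5; After the difference (first − rest): starting from that combined region, the r=6.5 cylinder at (-4, 2.5) partially overlaps it — only the 9.86 mm² overlap (of its 109.77 mm²) is removed, clipping the outline — 1 connected region. Overall, the cross-section is a single solid region. Island count = 1.

1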